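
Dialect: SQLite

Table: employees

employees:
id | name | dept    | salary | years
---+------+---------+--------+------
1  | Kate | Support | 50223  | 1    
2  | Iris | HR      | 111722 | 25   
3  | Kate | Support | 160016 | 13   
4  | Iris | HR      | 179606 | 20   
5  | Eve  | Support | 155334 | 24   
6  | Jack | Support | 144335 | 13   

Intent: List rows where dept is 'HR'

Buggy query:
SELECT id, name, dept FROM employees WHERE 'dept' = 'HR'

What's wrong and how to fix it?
Bug: Single quotes denote string literals in SQL; the column name is being compared as a constant string

Fix: Remove the quotes around the column name (or use double quotes for an identifier)

Corrected query:
SELECT id, name, dept FROM employees WHERE dept = 'HR'

Result:
id | name | dept
---+------+-----
2  | Iris | HR  
4  | Iris | HR  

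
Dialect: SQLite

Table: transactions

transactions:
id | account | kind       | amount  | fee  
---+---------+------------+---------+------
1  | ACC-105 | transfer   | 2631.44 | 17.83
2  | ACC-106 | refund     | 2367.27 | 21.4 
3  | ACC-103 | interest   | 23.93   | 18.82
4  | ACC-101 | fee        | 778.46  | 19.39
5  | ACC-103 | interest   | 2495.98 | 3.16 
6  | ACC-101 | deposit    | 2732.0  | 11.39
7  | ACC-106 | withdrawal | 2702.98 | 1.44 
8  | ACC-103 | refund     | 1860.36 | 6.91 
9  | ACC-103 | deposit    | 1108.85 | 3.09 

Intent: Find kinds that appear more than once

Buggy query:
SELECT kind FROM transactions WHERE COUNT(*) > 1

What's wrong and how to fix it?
Bug: WHERE can't reference COUNT(*); aggregates are computed after WHERE

Fix: GROUP BY kind, then filter groups with HAVING COUNT(*) > 1

Corrected query:
SELECT kind FROM transactions GROUP BY kind HAVING COUNT(*) > 1

Result:
kind    
--------
deposit 
interest
refund  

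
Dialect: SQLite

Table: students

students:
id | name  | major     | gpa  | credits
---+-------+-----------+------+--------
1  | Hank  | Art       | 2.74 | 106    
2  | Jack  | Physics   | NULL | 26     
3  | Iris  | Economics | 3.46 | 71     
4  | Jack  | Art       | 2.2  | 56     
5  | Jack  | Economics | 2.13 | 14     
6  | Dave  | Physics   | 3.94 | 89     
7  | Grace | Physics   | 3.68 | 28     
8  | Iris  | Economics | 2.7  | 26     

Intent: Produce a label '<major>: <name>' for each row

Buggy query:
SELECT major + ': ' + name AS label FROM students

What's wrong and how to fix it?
Bug: '+' is numeric addition; on text columns SQLite converts them to 0 instead of concatenating

Fix: Use the || operator for string concatenation

Corrected query:
SELECT major || ': ' || name AS label FROM students

Result:
label          
---------------
Art: Hank      
Physics: Jack  
Economics: Iris
Art: Jack      
Economics: Jack
Physics: Dave  
Physics: Grace 
Economics: Iris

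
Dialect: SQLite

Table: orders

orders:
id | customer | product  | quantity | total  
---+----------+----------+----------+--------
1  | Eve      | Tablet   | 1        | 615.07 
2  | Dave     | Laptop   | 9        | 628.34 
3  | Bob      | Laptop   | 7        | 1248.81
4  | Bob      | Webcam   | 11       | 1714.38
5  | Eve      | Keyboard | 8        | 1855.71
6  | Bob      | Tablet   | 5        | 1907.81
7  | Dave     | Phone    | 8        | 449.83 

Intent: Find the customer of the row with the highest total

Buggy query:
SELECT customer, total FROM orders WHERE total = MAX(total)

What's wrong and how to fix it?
Bug: WHERE is evaluated per row; an aggregate over the whole table isn't defined there

Fix: Wrap MAX in a scalar subquery so WHERE compares against a single value

Corrected query:
SELECT customer, total FROM orders WHERE total = (SELECT MAX(total) FROM orders)

Result:
customer | total  
---------+--------
Bob      | 1907.81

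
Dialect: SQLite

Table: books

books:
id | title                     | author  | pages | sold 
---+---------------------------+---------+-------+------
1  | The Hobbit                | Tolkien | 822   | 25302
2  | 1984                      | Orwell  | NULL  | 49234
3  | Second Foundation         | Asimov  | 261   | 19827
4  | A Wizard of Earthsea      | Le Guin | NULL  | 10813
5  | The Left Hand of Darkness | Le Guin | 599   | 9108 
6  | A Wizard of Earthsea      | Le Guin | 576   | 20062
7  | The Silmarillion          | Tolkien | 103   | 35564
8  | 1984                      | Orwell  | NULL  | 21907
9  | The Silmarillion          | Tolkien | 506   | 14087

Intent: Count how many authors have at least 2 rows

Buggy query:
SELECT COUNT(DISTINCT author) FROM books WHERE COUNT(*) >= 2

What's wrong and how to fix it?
Bug: WHERE filters individual rows, not groups, so a group-level COUNT is invalid there

Fix: Group first with HAVING COUNT(*) >= 2, then COUNT the resulting groups

Corrected query:
SELECT COUNT(*) FROM (SELECT author FROM books GROUP BY author HAVING COUNT(*) >= 2)

Result:
COUNT(*)
--------
3       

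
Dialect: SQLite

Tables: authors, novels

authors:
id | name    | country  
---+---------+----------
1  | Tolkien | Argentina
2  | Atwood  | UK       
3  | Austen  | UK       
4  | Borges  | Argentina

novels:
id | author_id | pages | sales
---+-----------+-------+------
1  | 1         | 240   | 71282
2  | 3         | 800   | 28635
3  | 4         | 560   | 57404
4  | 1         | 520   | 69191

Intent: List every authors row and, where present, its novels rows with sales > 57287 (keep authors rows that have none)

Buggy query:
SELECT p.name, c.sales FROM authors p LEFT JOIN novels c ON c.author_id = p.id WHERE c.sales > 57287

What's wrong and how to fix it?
Bug: Filtering c.sales in WHERE discards the NULL rows produced by LEFT JOIN, turning it into an inner join

Fix: Put 'c.sales > 57287' in the JOIN's ON clause instead of WHERE

Corrected query:
SELECT p.name, c.sales FROM authors p LEFT JOIN novels c ON c.author_id = p.id AND c.sales > 57287

Result:
name    | sales
--------+------
Tolkien | 69191
Tolkien | 71282
Atwood  | NULL 
Austen  | NULL 
Borges  | 57404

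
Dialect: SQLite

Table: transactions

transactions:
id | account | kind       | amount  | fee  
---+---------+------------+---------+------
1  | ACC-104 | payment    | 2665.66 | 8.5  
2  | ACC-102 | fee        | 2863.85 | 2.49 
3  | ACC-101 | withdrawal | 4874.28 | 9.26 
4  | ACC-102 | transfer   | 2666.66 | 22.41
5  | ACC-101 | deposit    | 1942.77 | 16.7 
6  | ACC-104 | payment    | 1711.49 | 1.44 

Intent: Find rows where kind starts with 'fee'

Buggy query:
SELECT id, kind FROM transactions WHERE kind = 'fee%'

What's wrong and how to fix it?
Bug: Wildcards only work with LIKE; '=' treats '%' as a literal character

Fix: Use LIKE for wildcard pattern matching

Corrected query:
SELECT id, kind FROM transactions WHERE kind LIKE 'fee%'

Result:
id | kind
---+-----
2  | fee 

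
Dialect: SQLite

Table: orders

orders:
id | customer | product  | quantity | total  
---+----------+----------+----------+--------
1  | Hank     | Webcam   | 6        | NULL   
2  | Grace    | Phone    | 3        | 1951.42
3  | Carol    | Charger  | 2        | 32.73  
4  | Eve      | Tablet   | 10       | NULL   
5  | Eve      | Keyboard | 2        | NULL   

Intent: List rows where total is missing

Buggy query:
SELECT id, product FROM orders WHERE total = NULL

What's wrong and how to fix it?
Bug: Comparing to NULL with '=' never matches; NULL = NULL is unknown, not true

Fix: Use IS NULL to test for NULL

Corrected query:
SELECT id, product FROM orders WHERE total IS NULL

Result:
id | product 
---+---------
1  | Webcam  
4  | Tablet  
5  | Keyboard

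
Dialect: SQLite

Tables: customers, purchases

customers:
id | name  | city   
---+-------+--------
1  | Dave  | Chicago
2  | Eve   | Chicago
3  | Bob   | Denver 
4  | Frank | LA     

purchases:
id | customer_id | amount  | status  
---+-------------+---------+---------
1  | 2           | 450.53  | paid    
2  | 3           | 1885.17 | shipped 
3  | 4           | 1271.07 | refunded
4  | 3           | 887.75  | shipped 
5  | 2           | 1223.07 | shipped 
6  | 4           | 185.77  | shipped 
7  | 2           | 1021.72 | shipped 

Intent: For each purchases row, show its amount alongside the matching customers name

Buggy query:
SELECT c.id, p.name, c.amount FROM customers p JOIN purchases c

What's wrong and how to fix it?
Bug: JOIN with no ON clause produces a cartesian product; every purchases row pairs with every customers row

Fix: Specify the join condition linking the foreign key to the parent id

Corrected query:
SELECT c.id, p.name, c.amount FROM customers p JOIN purchases c ON c.customer_id = p.id

Result:
id | name  | amount 
---+-------+--------
1  | Eve   | 450.53 
2  | Bob   | 1885.17
3  | Frank | 1271.07
4  | Bob   | 887.75 
5  | Eve   | 1223.07
6  | Frank | 185.77 
7  | Eve   | 1021.72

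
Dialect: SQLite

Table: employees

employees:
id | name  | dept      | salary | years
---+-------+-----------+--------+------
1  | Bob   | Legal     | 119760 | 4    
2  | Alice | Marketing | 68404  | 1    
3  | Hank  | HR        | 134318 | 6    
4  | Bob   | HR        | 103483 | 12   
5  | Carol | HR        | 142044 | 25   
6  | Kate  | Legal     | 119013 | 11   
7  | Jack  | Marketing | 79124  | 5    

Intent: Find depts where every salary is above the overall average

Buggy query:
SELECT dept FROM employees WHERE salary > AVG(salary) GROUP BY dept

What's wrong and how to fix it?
Bug: WHERE evaluates per row before aggregation, so AVG() is unavailable

Fix: Use a subquery for AVG and a HAVING MIN(...) filter so the condition holds for every row in the group

Corrected query:
SELECT dept FROM employees GROUP BY dept HAVING MIN(salary) > (SELECT AVG(salary) FROM employees)

Result:
dept 
-----
Legal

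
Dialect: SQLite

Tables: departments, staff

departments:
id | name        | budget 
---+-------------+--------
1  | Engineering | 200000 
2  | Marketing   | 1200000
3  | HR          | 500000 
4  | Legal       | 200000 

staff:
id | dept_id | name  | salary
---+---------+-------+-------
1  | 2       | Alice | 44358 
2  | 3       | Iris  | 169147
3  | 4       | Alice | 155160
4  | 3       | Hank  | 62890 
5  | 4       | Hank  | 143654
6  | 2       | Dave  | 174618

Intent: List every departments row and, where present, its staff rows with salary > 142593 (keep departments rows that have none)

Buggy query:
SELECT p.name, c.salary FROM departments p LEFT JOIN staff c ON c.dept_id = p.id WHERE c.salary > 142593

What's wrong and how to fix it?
Bug: A WHERE condition on the right-hand table after LEFT JOIN drops unmatched parents

Fix: Move the right-table condition into the ON clause so unmatched parents are kept

Corrected query:
SELECT p.name, c.salary FROM departments p LEFT JOIN staff c ON c.dept_id = p.id AND c.salary > 142593

Result:
name        | salary
------------+-------
Engineering | NULL  
Marketing   | 174618
HR          | 169147
Legal       | 143654
Legal       | 155160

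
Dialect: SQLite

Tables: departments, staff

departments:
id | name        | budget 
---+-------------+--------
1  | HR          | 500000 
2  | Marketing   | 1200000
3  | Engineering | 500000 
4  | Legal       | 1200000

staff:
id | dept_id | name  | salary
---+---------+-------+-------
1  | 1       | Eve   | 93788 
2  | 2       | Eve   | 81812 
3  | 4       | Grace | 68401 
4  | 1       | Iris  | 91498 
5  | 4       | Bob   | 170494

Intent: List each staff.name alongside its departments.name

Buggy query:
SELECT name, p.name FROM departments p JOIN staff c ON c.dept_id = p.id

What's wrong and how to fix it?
Bug: Both tables have a 'name' column; the unqualified reference is ambiguous

Fix: Qualify the column with its table alias (c.name)

Corrected query:
SELECT c.name, p.name FROM departments p JOIN staff c ON c.dept_id = p.id

Result:
name  | name     
------+----------
Eve   | HR       
Eve   | Marketing
Grace | Legal    
Iris  | HR       
Bob   | Legal    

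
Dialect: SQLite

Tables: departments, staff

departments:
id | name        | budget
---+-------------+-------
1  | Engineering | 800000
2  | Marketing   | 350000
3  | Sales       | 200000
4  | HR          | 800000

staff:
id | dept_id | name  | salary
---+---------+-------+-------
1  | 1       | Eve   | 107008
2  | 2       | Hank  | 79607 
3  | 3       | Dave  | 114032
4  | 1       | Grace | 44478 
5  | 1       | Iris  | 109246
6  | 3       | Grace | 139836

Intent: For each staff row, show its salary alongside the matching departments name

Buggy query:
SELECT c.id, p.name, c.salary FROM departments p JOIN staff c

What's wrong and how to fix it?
Bug: Missing join condition: each staff row is matched to all departments rows instead of just its own

Fix: Add ON c.dept_id = p.id to the JOIN

Corrected query:
SELECT c.id, p.name, c.salary FROM departments p JOIN staff c ON c.dept_id = p.id

Result:
id | name        | salary
---+-------------+-------
1  | Engineering | 107008
2  | Marketing   | 79607 
3  | Sales       | 114032
4  | Engineering | 44478 
5  | Engineering | 109246
6  | Sales       | 139836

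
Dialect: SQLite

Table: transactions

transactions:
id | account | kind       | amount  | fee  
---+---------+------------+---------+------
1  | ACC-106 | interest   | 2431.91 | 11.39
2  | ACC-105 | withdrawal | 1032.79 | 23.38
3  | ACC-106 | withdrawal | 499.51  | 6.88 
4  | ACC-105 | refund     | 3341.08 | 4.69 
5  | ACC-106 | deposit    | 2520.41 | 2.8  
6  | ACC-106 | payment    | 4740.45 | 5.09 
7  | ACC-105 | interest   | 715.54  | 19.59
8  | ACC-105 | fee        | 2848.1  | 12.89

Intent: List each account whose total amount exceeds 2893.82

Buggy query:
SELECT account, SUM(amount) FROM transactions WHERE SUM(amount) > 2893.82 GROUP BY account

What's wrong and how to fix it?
Bug: SUM(amount) is an aggregate, but WHERE filters rows before aggregation

Fix: Move the aggregate condition to a HAVING clause

Corrected query:
SELECT account, SUM(amount) FROM transactions GROUP BY account HAVING SUM(amount) > 2893.82

Result:
account | SUM(amount)
--------+------------
ACC-105 | 7937.51    
ACC-106 | 10192.28   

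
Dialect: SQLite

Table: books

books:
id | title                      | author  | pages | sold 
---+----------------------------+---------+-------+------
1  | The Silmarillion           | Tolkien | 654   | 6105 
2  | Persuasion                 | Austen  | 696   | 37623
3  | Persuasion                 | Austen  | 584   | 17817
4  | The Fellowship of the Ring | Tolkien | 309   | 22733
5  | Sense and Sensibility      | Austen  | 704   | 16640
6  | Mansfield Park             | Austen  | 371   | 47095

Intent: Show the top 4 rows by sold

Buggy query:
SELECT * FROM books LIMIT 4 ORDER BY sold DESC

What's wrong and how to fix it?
Bug: ORDER BY cannot follow LIMIT; LIMIT is the final clause

Fix: Swap the clauses: ORDER BY first, then LIMIT

Corrected query:
SELECT * FROM books ORDER BY sold DESC LIMIT 4

Result:
id | title                      | author  | pages | sold 
---+----------------------------+---------+-------+------
6  | Mansfield Park             | Austen  | 371   | 47095
2  | Persuasion                 | Austen  | 696   | 37623
4  | The Fellowship of the Ring | Tolkien | 309   | 22733
3  | Persuasion                 | Austen  | 584   | 17817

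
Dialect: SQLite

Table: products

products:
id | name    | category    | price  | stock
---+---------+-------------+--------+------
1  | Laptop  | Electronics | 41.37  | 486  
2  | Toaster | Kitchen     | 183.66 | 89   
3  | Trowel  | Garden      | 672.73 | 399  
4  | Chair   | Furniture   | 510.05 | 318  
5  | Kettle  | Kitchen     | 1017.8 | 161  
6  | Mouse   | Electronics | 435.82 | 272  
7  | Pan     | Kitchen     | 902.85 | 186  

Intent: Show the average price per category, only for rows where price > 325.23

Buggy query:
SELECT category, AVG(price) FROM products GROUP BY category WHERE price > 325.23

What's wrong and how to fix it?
Bug: WHERE cannot follow GROUP BY

Fix: Place WHERE between FROM and GROUP BY

Corrected query:
SELECT category, AVG(price) FROM products WHERE price > 325.23 GROUP BY category

Result:
category    | AVG(price)
------------+-----------
Electronics | 435.82    
Furniture   | 510.05    
Garden      | 672.73    
Kitchen     | 960.325   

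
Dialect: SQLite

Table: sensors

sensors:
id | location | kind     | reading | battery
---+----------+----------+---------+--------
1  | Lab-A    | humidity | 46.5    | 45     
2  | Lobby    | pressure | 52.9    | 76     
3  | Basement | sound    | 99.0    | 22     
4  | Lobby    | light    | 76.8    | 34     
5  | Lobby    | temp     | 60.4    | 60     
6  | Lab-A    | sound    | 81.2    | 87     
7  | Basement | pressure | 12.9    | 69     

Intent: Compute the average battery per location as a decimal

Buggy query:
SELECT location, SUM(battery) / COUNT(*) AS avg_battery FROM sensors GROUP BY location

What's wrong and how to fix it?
Bug: SUM(battery) and COUNT(*) are both integers; the division truncates the fractional part

Fix: Cast one side to REAL so the division keeps the fractional part

Corrected query:
SELECT location, SUM(battery) * 1.0 / COUNT(*) AS avg_battery FROM sensors GROUP BY location

Result:
location | avg_battery
---------+------------
Basement | 45.5       
Lab-A    | 66         
Lobby    | 56.666667  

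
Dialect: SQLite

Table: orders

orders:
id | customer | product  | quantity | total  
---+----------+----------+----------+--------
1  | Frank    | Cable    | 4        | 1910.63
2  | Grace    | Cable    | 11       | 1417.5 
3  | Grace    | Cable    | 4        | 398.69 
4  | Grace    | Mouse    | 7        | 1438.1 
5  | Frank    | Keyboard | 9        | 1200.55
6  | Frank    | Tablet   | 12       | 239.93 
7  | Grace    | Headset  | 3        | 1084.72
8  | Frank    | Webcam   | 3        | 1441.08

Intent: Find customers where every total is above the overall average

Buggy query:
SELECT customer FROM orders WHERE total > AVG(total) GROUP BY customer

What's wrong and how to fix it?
Bug: AVG() is an aggregate; it can't sit directly in WHERE

Fix: Compute the overall average in a scalar subquery and compare each group's MIN against it in HAVING

Corrected query:
SELECT customer FROM orders GROUP BY customer HAVING MIN(total) > (SELECT AVG(total) FROM orders)

Result:
(no rows)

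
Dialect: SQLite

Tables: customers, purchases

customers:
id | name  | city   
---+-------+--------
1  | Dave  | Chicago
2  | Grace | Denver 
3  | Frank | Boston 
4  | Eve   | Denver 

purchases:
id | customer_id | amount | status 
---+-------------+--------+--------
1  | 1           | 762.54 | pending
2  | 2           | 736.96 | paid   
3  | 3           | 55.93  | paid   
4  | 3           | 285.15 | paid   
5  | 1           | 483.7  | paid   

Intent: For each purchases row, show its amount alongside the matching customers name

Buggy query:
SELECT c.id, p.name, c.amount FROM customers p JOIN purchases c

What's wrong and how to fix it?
Bug: Missing join condition: each purchases row is matched to all customers rows instead of just its own

Fix: Add ON c.customer_id = p.id to the JOIN

Corrected query:
SELECT c.id, p.name, c.amount FROM customers p JOIN purchases c ON c.customer_id = p.id

Result:
id | name  | amount
---+-------+-------
1  | Dave  | 762.54
2  | Grace | 736.96
3  | Frank | 55.93 
4  | Frank | 285.15
5  | Dave  | 483.7 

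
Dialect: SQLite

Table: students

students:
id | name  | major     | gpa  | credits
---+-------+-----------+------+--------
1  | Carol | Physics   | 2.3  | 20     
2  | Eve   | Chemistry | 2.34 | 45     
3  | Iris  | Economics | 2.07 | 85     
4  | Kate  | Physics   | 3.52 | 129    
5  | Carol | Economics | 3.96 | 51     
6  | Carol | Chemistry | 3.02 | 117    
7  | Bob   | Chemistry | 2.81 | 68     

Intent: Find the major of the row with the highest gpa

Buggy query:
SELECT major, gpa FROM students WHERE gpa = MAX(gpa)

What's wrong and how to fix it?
Bug: WHERE is evaluated per row; an aggregate over the whole table isn't defined there

Fix: Use a subquery: WHERE gpa = (SELECT MAX(gpa) FROM students)

Corrected query:
SELECT major, gpa FROM students WHERE gpa = (SELECT MAX(gpa) FROM students)

Result:
major     | gpa 
----------+-----
Economics | 3.96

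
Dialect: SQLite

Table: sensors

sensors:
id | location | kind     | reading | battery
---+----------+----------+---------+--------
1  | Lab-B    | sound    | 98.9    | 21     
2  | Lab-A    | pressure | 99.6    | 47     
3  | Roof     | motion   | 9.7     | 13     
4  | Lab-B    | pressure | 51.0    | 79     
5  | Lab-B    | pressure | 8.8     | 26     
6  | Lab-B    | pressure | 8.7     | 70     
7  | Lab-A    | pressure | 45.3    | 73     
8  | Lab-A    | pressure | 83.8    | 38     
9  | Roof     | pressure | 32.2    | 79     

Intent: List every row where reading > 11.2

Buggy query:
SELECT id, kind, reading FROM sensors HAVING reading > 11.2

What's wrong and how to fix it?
Bug: This is a non-aggregate query (no GROUP BY, no aggregates), so in SQLite the HAVING clause is invalid here; a row-level condition belongs in WHERE

Fix: Use WHERE for row-level filtering

Corrected query:
SELECT id, kind, reading FROM sensors WHERE reading > 11.2

Result:
id | kind     | reading
---+----------+--------
1  | sound    | 98.9   
2  | pressure | 99.6   
4  | pressure | 51     
7  | pressure | 45.3   
8  | pressure | 83.8   
9  | pressure | 32.2   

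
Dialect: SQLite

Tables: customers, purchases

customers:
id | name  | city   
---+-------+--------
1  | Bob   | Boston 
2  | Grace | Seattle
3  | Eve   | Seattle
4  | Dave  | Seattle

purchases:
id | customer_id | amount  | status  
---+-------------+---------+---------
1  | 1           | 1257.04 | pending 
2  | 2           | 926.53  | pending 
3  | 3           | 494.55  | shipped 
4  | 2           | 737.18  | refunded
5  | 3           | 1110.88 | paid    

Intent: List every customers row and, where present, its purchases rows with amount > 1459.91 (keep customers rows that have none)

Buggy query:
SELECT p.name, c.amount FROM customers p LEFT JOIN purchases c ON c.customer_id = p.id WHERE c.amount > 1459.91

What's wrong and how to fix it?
Bug: Filtering c.amount in WHERE discards the NULL rows produced by LEFT JOIN, turning it into an inner join

Fix: Put 'c.amount > 1459.91' in the JOIN's ON clause instead of WHERE

Corrected query:
SELECT p.name, c.amount FROM customers p LEFT JOIN purchases c ON c.customer_id = p.id AND c.amount > 1459.91

Result:
name  | amount
------+-------
Bob   | NULL  
Grace | NULL  
Eve   | NULL  
Dave  | NULL  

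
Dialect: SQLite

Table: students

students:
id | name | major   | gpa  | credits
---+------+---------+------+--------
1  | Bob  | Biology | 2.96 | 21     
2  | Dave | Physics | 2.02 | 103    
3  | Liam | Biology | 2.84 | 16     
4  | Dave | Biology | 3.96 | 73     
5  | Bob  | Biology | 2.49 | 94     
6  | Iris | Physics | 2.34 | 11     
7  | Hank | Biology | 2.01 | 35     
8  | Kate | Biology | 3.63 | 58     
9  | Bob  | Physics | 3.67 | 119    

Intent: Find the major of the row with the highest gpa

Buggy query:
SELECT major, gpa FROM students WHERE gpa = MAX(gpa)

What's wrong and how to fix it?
Bug: MAX(gpa) is an aggregate and cannot be used directly in WHERE

Fix: Wrap MAX in a scalar subquery so WHERE compares against a single value

Corrected query:
SELECT major, gpa FROM students WHERE gpa = (SELECT MAX(gpa) FROM students)

Result:
major   | gpa 
--------+-----
Biology | 3.96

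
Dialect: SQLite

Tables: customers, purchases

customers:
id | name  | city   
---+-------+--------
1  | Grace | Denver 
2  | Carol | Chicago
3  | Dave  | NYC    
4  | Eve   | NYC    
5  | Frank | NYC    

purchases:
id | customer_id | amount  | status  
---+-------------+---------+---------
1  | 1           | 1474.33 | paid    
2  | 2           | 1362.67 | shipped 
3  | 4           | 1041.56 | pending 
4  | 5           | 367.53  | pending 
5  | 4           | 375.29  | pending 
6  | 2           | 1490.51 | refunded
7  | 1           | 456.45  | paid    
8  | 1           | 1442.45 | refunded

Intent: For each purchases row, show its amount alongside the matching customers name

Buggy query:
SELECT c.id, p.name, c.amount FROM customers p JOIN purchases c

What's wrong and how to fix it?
Bug: Missing join condition: each purchases row is matched to all customers rows instead of just its own

Fix: Add ON c.customer_id = p.id to the JOIN

Corrected query:
SELECT c.id, p.name, c.amount FROM customers p JOIN purchases c ON c.customer_id = p.id

Result:
id | name  | amount 
---+-------+--------
1  | Grace | 1474.33
2  | Carol | 1362.67
3  | Eve   | 1041.56
4  | Frank | 367.53 
5  | Eve   | 375.29 
6  | Carol | 1490.51
7  | Grace | 456.45 
8  | Grace | 1442.45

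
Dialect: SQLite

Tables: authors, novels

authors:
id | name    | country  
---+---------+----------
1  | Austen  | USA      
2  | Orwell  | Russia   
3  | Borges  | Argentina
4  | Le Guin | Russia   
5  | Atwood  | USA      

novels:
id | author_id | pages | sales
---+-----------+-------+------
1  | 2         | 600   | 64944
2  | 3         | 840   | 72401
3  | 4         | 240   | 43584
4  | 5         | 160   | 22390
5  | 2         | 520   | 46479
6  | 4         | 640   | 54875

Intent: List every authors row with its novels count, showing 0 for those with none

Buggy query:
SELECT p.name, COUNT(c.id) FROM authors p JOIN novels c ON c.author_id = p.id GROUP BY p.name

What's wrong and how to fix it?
Bug: An inner join excludes parents with zero children

Fix: Switch to LEFT JOIN to retain unmatched parent rows

Corrected query:
SELECT p.name, COUNT(c.id) FROM authors p LEFT JOIN novels c ON c.author_id = p.id GROUP BY p.name

Result:
name    | COUNT(c.id)
--------+------------
Atwood  | 1          
Austen  | 0          
Borges  | 1          
Le Guin | 2          
Orwell  | 2          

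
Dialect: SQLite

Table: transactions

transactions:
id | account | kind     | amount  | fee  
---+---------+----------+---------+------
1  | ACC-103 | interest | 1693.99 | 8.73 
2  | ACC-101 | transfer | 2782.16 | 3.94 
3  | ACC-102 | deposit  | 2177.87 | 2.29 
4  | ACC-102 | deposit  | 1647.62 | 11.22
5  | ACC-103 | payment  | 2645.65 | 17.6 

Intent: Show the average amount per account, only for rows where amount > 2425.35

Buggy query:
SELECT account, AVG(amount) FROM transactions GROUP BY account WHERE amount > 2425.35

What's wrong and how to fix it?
Bug: Row-level WHERE must come before GROUP BY in the clause order

Fix: Move the WHERE clause before GROUP BY

Corrected query:
SELECT account, AVG(amount) FROM transactions WHERE amount > 2425.35 GROUP BY account

Result:
account | AVG(amount)
--------+------------
ACC-101 | 2782.16    
ACC-103 | 2645.65    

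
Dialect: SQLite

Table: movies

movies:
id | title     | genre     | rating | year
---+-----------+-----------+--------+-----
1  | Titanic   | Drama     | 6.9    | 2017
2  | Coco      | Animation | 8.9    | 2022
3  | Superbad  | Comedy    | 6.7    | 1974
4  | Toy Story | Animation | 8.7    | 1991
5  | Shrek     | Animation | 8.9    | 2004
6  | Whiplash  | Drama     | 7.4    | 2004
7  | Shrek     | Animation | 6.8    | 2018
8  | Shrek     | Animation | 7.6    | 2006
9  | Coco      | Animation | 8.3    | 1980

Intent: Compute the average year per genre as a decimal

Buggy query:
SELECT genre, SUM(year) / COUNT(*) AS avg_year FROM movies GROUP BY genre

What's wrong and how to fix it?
Bug: SUM(year) and COUNT(*) are both integers; the division truncates the fractional part

Fix: Multiply by 1.0 (or CAST to REAL) to force floating-point division

Corrected query:
SELECT genre, SUM(year) * 1.0 / COUNT(*) AS avg_year FROM movies GROUP BY genre

Result:
genre     | avg_year
----------+---------
Animation | 2003.5  
Comedy    | 1974    
Drama     | 2010.5  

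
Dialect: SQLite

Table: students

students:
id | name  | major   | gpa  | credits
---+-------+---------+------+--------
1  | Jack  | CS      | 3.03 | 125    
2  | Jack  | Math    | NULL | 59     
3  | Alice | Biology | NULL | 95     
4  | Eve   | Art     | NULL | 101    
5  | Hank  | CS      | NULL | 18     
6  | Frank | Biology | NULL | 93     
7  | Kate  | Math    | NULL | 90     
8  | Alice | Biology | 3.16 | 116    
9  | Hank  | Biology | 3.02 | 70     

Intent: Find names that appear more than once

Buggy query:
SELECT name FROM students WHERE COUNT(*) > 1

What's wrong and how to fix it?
Bug: WHERE can't reference COUNT(*); aggregates are computed after WHERE

Fix: GROUP BY name, then filter groups with HAVING COUNT(*) > 1

Corrected query:
SELECT name FROM students GROUP BY name HAVING COUNT(*) > 1

Result:
name 
-----
Alice
Hank 
Jack 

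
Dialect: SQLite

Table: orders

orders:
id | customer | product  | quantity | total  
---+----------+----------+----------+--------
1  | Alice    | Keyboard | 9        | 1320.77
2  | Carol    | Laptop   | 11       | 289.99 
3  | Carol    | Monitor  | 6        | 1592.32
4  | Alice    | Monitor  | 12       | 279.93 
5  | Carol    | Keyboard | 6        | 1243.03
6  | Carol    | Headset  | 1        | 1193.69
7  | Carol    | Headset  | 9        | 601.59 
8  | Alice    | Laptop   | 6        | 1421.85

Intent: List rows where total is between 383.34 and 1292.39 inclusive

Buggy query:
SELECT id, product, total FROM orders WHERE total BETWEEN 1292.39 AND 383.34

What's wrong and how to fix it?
Bug: BETWEEN expects the lower bound first; with 1292.39 AND 383.34 the range is empty

Fix: Write BETWEEN 383.34 AND 1292.39

Corrected query:
SELECT id, product, total FROM orders WHERE total BETWEEN 383.34 AND 1292.39

Result:
id | product  | total  
---+----------+--------
5  | Keyboard | 1243.03
6  | Headset  | 1193.69
7  | Headset  | 601.59 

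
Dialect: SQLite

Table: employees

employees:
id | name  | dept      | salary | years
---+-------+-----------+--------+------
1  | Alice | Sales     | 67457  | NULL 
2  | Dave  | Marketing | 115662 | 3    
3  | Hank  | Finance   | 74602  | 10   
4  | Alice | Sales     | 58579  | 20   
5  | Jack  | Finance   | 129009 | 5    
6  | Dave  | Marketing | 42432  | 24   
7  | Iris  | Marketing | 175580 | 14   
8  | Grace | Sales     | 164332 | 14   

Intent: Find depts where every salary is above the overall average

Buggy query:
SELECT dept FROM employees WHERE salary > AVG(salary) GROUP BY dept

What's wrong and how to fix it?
Bug: WHERE evaluates per row before aggregation, so AVG() is unavailable

Fix: Compute the overall average in a scalar subquery and compare each group's MIN against it in HAVING

Corrected query:
SELECT dept FROM employees GROUP BY dept HAVING MIN(salary) > (SELECT AVG(salary) FROM employees)

Result:
(no rows)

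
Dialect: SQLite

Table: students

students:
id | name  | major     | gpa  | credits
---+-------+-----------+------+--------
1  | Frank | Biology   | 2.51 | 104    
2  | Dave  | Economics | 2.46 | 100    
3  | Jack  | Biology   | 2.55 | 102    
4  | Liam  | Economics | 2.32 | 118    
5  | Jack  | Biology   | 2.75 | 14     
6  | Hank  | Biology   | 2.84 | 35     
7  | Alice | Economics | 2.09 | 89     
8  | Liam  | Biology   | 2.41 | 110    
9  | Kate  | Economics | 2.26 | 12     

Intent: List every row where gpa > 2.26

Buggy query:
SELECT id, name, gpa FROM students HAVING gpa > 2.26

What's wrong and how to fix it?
Bug: This is a non-aggregate query (no GROUP BY, no aggregates), so in SQLite the HAVING clause is invalid here; a row-level condition belongs in WHERE

Fix: Replace HAVING with WHERE since the condition applies to individual rows

Corrected query:
SELECT id, name, gpa FROM students WHERE gpa > 2.26

Result:
id | name  | gpa 
---+-------+-----
1  | Frank | 2.51
2  | Dave  | 2.46
3  | Jack  | 2.55
4  | Liam  | 2.32
5  | Jack  | 2.75
6  | Hank  | 2.84
8  | Liam  | 2.41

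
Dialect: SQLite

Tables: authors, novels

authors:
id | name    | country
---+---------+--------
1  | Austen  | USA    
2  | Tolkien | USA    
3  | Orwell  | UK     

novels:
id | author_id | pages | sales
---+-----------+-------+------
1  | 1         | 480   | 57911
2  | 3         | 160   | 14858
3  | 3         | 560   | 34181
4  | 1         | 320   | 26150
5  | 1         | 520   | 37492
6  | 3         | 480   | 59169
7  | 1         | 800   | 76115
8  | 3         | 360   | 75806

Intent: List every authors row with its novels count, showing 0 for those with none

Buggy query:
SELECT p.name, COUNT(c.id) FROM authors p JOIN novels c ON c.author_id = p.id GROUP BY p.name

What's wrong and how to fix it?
Bug: INNER JOIN drops authors rows that have no matching novels rows

Fix: Switch to LEFT JOIN to retain unmatched parent rows

Corrected query:
SELECT p.name, COUNT(c.id) FROM authors p LEFT JOIN novels c ON c.author_id = p.id GROUP BY p.name

Result:
name    | COUNT(c.id)
--------+------------
Austen  | 4          
Orwell  | 4          
Tolkien | 0          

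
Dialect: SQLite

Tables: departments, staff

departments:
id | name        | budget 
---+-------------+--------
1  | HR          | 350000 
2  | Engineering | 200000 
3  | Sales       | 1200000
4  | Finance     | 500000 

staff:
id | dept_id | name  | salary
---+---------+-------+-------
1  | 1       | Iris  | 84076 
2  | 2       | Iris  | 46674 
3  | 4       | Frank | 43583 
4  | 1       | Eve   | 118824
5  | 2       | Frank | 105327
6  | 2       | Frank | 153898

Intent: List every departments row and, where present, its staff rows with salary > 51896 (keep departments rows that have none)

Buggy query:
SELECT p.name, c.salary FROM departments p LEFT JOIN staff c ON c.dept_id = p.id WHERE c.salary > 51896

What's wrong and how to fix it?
Bug: Filtering c.salary in WHERE discards the NULL rows produced by LEFT JOIN, turning it into an inner join

Fix: Put 'c.salary > 51896' in the JOIN's ON clause instead of WHERE

Corrected query:
SELECT p.name, c.salary FROM departments p LEFT JOIN staff c ON c.dept_id = p.id AND c.salary > 51896

Result:
name        | salary
------------+-------
HR          | 84076 
HR          | 118824
Engineering | 105327
Engineering | 153898
Sales       | NULL  
Finance     | NULL  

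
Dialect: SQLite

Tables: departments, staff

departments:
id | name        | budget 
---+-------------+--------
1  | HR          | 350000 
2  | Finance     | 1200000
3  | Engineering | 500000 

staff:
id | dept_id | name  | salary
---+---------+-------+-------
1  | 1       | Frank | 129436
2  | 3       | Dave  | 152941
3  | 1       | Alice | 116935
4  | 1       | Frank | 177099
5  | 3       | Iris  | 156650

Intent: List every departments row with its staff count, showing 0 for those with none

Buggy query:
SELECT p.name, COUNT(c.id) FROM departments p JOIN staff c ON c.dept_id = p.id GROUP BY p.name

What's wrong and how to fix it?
Bug: INNER JOIN drops departments rows that have no matching staff rows

Fix: Use LEFT JOIN so parents without children still appear (COUNT(c.id) gives 0)

Corrected query:
SELECT p.name, COUNT(c.id) FROM departments p LEFT JOIN staff c ON c.dept_id = p.id GROUP BY p.name

Result:
name        | COUNT(c.id)
------------+------------
Engineering | 2          
Finance     | 0          
HR          | 3          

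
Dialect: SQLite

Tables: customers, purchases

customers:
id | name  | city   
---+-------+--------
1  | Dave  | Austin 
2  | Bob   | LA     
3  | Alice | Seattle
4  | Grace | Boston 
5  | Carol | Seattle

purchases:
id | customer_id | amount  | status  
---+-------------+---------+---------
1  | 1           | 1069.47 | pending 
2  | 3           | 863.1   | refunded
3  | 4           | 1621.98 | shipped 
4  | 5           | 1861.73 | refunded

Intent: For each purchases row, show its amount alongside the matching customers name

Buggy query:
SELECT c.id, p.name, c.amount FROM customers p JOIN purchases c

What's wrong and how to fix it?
Bug: Missing join condition: each purchases row is matched to all customers rows instead of just its own

Fix: Specify the join condition linking the foreign key to the parent id

Corrected query:
SELECT c.id, p.name, c.amount FROM customers p JOIN purchases c ON c.customer_id = p.id

Result:
id | name  | amount 
---+-------+--------
1  | Dave  | 1069.47
2  | Alice | 863.1  
3  | Grace | 1621.98
4  | Carol | 1861.73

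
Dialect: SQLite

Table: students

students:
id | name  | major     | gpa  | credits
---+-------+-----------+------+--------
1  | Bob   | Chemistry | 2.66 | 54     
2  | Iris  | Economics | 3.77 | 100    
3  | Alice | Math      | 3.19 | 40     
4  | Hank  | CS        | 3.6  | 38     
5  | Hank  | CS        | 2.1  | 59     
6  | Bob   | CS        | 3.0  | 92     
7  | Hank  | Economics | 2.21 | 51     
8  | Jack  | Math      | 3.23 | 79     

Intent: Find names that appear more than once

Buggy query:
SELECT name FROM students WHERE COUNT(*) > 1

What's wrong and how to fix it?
Bug: WHERE can't reference COUNT(*); aggregates are computed after WHERE

Fix: Group first, then use HAVING for the count condition

Corrected query:
SELECT name FROM students GROUP BY name HAVING COUNT(*) > 1

Result:
name
----
Bob 
Hank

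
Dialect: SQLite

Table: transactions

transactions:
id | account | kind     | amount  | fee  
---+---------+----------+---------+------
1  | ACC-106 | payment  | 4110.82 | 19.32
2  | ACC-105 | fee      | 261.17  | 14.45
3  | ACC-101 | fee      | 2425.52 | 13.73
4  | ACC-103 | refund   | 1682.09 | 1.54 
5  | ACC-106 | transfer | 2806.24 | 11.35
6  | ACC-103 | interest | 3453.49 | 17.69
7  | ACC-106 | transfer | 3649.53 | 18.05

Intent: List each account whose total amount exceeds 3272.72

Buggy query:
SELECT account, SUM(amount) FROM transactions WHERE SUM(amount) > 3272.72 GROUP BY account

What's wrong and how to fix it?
Bug: WHERE runs before GROUP BY, so aggregates aren't available there

Fix: Use HAVING (which filters groups after aggregation) instead of WHERE

Corrected query:
SELECT account, SUM(amount) FROM transactions GROUP BY account HAVING SUM(amount) > 3272.72

Result:
account | SUM(amount)
--------+------------
ACC-103 | 5135.58    
ACC-106 | 10566.59   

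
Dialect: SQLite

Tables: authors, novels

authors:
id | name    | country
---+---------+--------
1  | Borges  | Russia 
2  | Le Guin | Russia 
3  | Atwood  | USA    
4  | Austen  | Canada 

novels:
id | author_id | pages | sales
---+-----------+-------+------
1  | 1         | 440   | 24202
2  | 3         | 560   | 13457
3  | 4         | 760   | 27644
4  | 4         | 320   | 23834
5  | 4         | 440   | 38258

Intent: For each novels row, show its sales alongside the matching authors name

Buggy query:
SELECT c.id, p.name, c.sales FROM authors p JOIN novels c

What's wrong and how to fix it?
Bug: JOIN with no ON clause produces a cartesian product; every novels row pairs with every authors row

Fix: Specify the join condition linking the foreign key to the parent id

Corrected query:
SELECT c.id, p.name, c.sales FROM authors p JOIN novels c ON c.author_id = p.id

Result:
id | name   | sales
---+--------+------
1  | Borges | 24202
2  | Atwood | 13457
3  | Austen | 27644
4  | Austen | 23834
5  | Austen | 38258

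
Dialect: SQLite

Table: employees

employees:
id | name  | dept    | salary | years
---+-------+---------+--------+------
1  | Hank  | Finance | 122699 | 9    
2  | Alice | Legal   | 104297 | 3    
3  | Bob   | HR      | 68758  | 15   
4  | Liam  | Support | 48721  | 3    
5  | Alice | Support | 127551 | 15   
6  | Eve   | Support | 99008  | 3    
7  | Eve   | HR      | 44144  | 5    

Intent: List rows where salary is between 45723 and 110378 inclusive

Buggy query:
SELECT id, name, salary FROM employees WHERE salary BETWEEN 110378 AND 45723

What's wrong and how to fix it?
Bug: BETWEEN expects the lower bound first; with 110378 AND 45723 the range is empty

Fix: Write BETWEEN 45723 AND 110378

Corrected query:
SELECT id, name, salary FROM employees WHERE salary BETWEEN 45723 AND 110378

Result:
id | name  | salary
---+-------+-------
2  | Alice | 104297
3  | Bob   | 68758 
4  | Liam  | 48721 
6  | Eve   | 99008 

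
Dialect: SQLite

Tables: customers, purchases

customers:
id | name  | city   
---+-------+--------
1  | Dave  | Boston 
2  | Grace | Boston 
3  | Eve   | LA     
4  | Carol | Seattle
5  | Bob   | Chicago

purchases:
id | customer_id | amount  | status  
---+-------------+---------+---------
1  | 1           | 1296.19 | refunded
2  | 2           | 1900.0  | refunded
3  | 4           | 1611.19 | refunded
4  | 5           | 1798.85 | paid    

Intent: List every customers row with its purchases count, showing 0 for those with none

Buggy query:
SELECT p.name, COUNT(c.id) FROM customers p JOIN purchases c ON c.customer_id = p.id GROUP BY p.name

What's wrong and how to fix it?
Bug: INNER JOIN drops customers rows that have no matching purchases rows

Fix: Switch to LEFT JOIN to retain unmatched parent rows

Corrected query:
SELECT p.name, COUNT(c.id) FROM customers p LEFT JOIN purchases c ON c.customer_id = p.id GROUP BY p.name

Result:
name  | COUNT(c.id)
------+------------
Bob   | 1          
Carol | 1          
Dave  | 1          
Eve   | 0          
Grace | 1          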